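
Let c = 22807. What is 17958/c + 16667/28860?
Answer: 898392149/658210020 ≈ 1.3649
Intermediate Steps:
17958/c + 16667/28860 = 17958/22807 + 16667/28860 = 898392149/658210020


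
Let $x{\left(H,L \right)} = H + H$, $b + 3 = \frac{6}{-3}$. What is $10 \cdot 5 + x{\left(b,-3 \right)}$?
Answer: $40$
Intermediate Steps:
$b = -5$ ($b = -3 + \frac{6}{-3} = -3 + 6 \left(- \frac{1}{3}\right) = -3 - 2 = -5$)
$x{\left(H,L \right)} = 2 H$
$10 \cdot 5 + x{\left(b,-3 \right)} = 10 \cdot 5 + 2 \left(-5\right) = 50 - 10 = 40$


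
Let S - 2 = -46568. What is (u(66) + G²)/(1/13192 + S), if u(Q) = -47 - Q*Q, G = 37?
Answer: 40024528/614298671 ≈ 0.065155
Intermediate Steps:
S = -46566 (S = 2 - 46568 = -46566)
u(Q) = -47 - Q²
(u(66) + G²)/(1/13192 + S) = ((-47 - 1*66²) + 37²)/(1/13192 - 46566) = ((-47 - 1*4356) + 1369)/(1/13192 - 46566) = ((-47 - 4356) + 1369)/(-614298671/13192) = (-4403 + 1369)*(-13192/614298671) = -3034*(-13192/614298671) = 40024528/614298671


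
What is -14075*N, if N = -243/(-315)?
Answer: -76005/7 ≈ -10858.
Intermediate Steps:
N = 27/35 (N = -243*(-1/315) = 27/35 ≈ 0.77143)
-14075*N = -14075*27/35 = -76005/7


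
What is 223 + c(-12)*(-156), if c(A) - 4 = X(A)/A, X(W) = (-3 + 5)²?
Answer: -349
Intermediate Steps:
X(W) = 4 (X(W) = 2² = 4)
c(A) = 4 + 4/A
223 + c(-12)*(-156) = 223 + (4 + 4/(-12))*(-156) = 223 + (4 + 4*(-1/12))*(-156) = 223 + (4 - ⅓)*(-156) = 223 + (11/3)*(-156) = 223 - 572 = -349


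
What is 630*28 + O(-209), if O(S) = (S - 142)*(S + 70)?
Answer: 66429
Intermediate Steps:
O(S) = (-142 + S)*(70 + S)
630*28 + O(-209) = 630*28 + (-9940 + (-209)² - 72*(-209)) = 17640 + (-9940 + 43681 + 15048) = 17640 + 48789 = 66429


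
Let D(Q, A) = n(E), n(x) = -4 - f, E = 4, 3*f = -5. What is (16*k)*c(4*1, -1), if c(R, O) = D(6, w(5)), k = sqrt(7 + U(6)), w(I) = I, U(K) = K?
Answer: -112*sqrt(13)/3 ≈ -134.61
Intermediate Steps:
f = -5/3 (f = (1/3)*(-5) = -5/3 ≈ -1.6667)
n(x) = -7/3 (n(x) = -4 - 1*(-5/3) = -4 + 5/3 = -7/3)
D(Q, A) = -7/3
k = sqrt(13) (k = sqrt(7 + 6) = sqrt(13) ≈ 3.6056)
c(R, O) = -7/3
(16*k)*c(4*1, -1) = (16*sqrt(13))*(-7/3) = -112*sqrt(13)/3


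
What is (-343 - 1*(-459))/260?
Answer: 29/65 ≈ 0.44615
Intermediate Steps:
(-343 - 1*(-459))/260 = (-343 + 459)*(1/260) = 116*(1/260) = 29/65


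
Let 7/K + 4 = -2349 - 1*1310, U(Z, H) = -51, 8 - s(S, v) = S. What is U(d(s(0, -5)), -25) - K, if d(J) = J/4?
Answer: -186806/3663 ≈ -50.998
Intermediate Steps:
s(S, v) = 8 - S
d(J) = J/4 (d(J) = J*(¼) = J/4)
K = -7/3663 (K = 7/(-4 + (-2349 - 1*1310)) = 7/(-4 + (-2349 - 1310)) = 7/(-4 - 3659) = 7/(-3663) = 7*(-1/3663) = -7/3663 ≈ -0.0019110)
U(d(s(0, -5)), -25) - K = -51 - 1*(-7/3663) = -51 + 7/3663 = -186806/3663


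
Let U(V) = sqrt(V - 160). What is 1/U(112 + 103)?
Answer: sqrt(55)/55 ≈ 0.13484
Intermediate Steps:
U(V) = sqrt(-160 + V)
1/U(112 + 103) = 1/(sqrt(-160 + (112 + 103))) = 1/(sqrt(-160 + 215)) = 1/(sqrt(55)) = sqrt(55)/55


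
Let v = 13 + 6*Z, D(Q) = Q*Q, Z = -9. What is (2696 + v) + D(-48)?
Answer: 4959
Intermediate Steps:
D(Q) = Q²
v = -41 (v = 13 + 6*(-9) = 13 - 54 = -41)
(2696 + v) + D(-48) = (2696 - 41) + (-48)² = 2655 + 2304 = 4959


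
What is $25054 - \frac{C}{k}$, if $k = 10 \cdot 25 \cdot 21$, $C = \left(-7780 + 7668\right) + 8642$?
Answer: $\frac{13152497}{525} \approx 25052.0$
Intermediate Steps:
$C = 8530$ ($C = -112 + 8642 = 8530$)
$k = 5250$ ($k = 250 \cdot 21 = 5250$)
$25054 - \frac{C}{k} = 25054 - \frac{8530}{5250} = 25054 - 8530 \cdot \frac{1}{5250} = 25054 - \frac{853}{525} = \frac{13152497}{525}$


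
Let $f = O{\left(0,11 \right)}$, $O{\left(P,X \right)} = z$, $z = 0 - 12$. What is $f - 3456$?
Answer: $-3468$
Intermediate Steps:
$z = -12$ ($z = 0 - 12 = -12$)
$O{\left(P,X \right)} = -12$
$f = -12$
$f - 3456 = -12 - 3456 = -3468$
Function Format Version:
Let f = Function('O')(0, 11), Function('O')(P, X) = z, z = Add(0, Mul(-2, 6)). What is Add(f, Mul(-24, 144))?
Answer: -3468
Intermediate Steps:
z = -12 (z = Add(0, -12) = -12)
Function('O')(P, X) = -12
f = -12
Add(f, Mul(-24, 144)) = Add(-12, Mul(-24, 144)) = Add(-12, -3456) = -3468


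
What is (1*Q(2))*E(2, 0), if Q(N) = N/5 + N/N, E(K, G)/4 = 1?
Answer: 28/5 ≈ 5.6000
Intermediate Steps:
E(K, G) = 4 (E(K, G) = 4*1 = 4)
Q(N) = 1 + N/5 (Q(N) = N*(1/5) + 1 = N/5 + 1 = 1 + N/5)
(1*Q(2))*E(2, 0) = (1*(1 + (1/5)*2))*4 = (1*(1 + 2/5))*4 = (1*(7/5))*4 = (7/5)*4 = 28/5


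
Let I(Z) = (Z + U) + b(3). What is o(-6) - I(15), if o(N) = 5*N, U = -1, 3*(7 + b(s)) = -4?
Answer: -107/3 ≈ -35.667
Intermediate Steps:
b(s) = -25/3 (b(s) = -7 + (1/3)*(-4) = -7 - 4/3 = -25/3)
I(Z) = -28/3 + Z (I(Z) = (Z - 1) - 25/3 = (-1 + Z) - 25/3 = -28/3 + Z)
o(-6) - I(15) = 5*(-6) - (-28/3 + 15) = -30 - 1*17/3 = -30 - 17/3 = -107/3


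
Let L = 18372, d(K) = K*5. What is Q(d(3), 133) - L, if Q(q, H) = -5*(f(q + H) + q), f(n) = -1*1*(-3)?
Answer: -18462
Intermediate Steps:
d(K) = 5*K
f(n) = 3 (f(n) = -1*(-3) = 3)
Q(q, H) = -15 - 5*q (Q(q, H) = -5*(3 + q) = -15 - 5*q)
Q(d(3), 133) - L = (-15 - 25*3) - 1*18372 = (-15 - 5*15) - 18372 = (-15 - 75) - 18372 = -90 - 18372 = -18462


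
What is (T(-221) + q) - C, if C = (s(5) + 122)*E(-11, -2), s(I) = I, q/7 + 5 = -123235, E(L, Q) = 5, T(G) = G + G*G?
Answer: -814695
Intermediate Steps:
T(G) = G + G**2
q = -862680 (q = -35 + 7*(-123235) = -35 - 862645 = -862680)
C = 635 (C = (5 + 122)*5 = 127*5 = 635)
(T(-221) + q) - C = (-221*(1 - 221) - 862680) - 1*635 = (-221*(-220) - 862680) - 635 = (48620 - 862680) - 635 = -814060 - 635 = -814695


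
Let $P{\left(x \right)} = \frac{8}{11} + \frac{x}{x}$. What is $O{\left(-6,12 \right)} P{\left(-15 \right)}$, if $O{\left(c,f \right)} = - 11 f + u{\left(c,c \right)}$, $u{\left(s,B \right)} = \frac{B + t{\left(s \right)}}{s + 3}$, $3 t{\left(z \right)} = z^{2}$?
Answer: $- \frac{2546}{11} \approx -231.45$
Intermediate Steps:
$t{\left(z \right)} = \frac{z^{2}}{3}$
$u{\left(s,B \right)} = \frac{B + \frac{s^{2}}{3}}{3 + s}$ ($u{\left(s,B \right)} = \frac{B + \frac{s^{2}}{3}}{s + 3} = \frac{B + \frac{s^{2}}{3}}{3 + s}$)
$O{\left(c,f \right)} = - 11 f + \frac{c + \frac{c^{2}}{3}}{3 + c}$
$P{\left(x \right)} = \frac{19}{11}$ ($P{\left(x \right)} = 8 \cdot \frac{1}{11} + 1 = \frac{8}{11} + 1 = \frac{19}{11}$)
$O{\left(-6,12 \right)} P{\left(-15 \right)} = \left(\left(-11\right) 12 + \frac{1}{3} \left(-6\right)\right) \frac{19}{11} = \left(-132 - 2\right) \frac{19}{11} = \left(-134\right) \frac{19}{11} = - \frac{2546}{11}$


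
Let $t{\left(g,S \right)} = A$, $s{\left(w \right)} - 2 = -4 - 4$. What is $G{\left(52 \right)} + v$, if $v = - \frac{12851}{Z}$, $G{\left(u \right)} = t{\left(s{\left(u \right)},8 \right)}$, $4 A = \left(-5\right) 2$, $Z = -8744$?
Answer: $- \frac{9009}{8744} \approx -1.0303$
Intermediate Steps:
$A = - \frac{5}{2}$ ($A = \frac{\left(-5\right) 2}{4} = \frac{1}{4} \left(-10\right) = - \frac{5}{2} \approx -2.5$)
$s{\left(w \right)} = -6$ ($s{\left(w \right)} = 2 - 8 = -6$)
$t{\left(g,S \right)} = - \frac{5}{2}$
$G{\left(u \right)} = - \frac{5}{2}$
$v = \frac{12851}{8744}$ ($v = - \frac{12851}{-8744} = \left(-12851\right) \left(- \frac{1}{8744}\right) = \frac{12851}{8744} \approx 1.4697$)
$G{\left(52 \right)} + v = - \frac{5}{2} + \frac{12851}{8744} = - \frac{9009}{8744}$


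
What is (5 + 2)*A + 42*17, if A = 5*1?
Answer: 749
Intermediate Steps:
A = 5
(5 + 2)*A + 42*17 = (5 + 2)*5 + 42*17 = 7*5 + 714 = 35 + 714 = 749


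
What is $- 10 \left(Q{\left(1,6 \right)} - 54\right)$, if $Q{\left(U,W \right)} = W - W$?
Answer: $540$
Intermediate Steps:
$Q{\left(U,W \right)} = 0$
$- 10 \left(Q{\left(1,6 \right)} - 54\right) = - 10 \left(0 - 54\right) = \left(-10\right) \left(-54\right) = 540$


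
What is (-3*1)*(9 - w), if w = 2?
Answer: -21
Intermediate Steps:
(-3*1)*(9 - w) = (-3*1)*(9 - 1*2) = -3*(9 - 2) = -3*7 = -21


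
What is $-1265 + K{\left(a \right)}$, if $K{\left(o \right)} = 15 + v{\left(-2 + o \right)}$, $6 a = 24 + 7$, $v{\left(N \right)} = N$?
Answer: $- \frac{7481}{6} \approx -1246.8$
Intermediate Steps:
$a = \frac{31}{6}$ ($a = \frac{24 + 7}{6} = \frac{1}{6} \cdot 31 = \frac{31}{6} \approx 5.1667$)
$K{\left(o \right)} = 13 + o$ ($K{\left(o \right)} = 15 + \left(-2 + o\right) = 13 + o$)
$-1265 + K{\left(a \right)} = -1265 + \left(13 + \frac{31}{6}\right) = -1265 + \frac{109}{6} = - \frac{7481}{6}$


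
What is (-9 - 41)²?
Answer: 2500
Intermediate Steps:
(-9 - 41)² = (-50)² = 2500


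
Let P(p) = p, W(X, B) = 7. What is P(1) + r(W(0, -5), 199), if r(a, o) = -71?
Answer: -70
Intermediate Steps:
P(1) + r(W(0, -5), 199) = 1 - 71 = -70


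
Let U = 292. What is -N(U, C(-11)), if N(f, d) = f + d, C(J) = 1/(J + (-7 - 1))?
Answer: -5547/19 ≈ -291.95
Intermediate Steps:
C(J) = 1/(-8 + J) (C(J) = 1/(J - 8) = 1/(-8 + J))
N(f, d) = d + f
-N(U, C(-11)) = -(1/(-8 - 11) + 292) = -(1/(-19) + 292) = -(-1/19 + 292) = -1*5547/19 = -5547/19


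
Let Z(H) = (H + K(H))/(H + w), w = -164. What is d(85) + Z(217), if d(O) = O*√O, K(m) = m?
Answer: 434/53 + 85*√85 ≈ 791.85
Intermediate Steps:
d(O) = O^(3/2)
Z(H) = 2*H/(-164 + H) (Z(H) = (H + H)/(H - 164) = (2*H)/(-164 + H) = 2*H/(-164 + H))
d(85) + Z(217) = 85^(3/2) + 2*217/(-164 + 217) = 85*√85 + 2*217/53 = 85*√85 + 2*217*(1/53) = 85*√85 + 434/53 = 434/53 + 85*√85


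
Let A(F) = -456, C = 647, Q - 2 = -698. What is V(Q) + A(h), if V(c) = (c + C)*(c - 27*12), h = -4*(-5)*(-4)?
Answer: 49524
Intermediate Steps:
Q = -696 (Q = 2 - 698 = -696)
h = -80 (h = 20*(-4) = -80)
V(c) = (-324 + c)*(647 + c) (V(c) = (c + 647)*(c - 27*12) = (647 + c)*(c - 324) = (647 + c)*(-324 + c) = (-324 + c)*(647 + c))
V(Q) + A(h) = (-209628 + (-696)² + 323*(-696)) - 456 = (-209628 + 484416 - 224808) - 456 = 49980 - 456 = 49524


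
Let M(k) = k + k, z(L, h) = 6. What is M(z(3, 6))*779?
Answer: 9348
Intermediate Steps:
M(k) = 2*k
M(z(3, 6))*779 = (2*6)*779 = 12*779 = 9348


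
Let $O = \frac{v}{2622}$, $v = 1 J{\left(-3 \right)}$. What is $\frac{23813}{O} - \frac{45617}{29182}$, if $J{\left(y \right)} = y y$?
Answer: $\frac{607352047433}{87546} \approx 6.9375 \cdot 10^{6}$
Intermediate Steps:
$J{\left(y \right)} = y^{2}$
$v = 9$ ($v = 1 \left(-3\right)^{2} = 1 \cdot 9 = 9$)
$O = \frac{3}{874}$ ($O = \frac{9}{2622} = 9 \cdot \frac{1}{2622} = \frac{3}{874} \approx 0.0034325$)
$\frac{23813}{O} - \frac{45617}{29182} = \frac{23813}{\frac{3}{874}} - \frac{45617}{29182} = 23813 \cdot \frac{874}{3} - \frac{45617}{29182} = \frac{20812562}{3} - \frac{45617}{29182} = \frac{607352047433}{87546}$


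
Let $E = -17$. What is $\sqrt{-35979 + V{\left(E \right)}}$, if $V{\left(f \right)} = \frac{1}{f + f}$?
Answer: $\frac{i \sqrt{41591758}}{34} \approx 189.68 i$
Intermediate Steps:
$V{\left(f \right)} = \frac{1}{2 f}$
$\sqrt{-35979 + V{\left(E \right)}} = \sqrt{-35979 + \frac{1}{2 \left(-17\right)}} = \sqrt{-35979 + \frac{1}{2} \left(- \frac{1}{17}\right)} = \sqrt{-35979 - \frac{1}{34}} = \sqrt{- \frac{1223287}{34}} = \frac{i \sqrt{41591758}}{34}$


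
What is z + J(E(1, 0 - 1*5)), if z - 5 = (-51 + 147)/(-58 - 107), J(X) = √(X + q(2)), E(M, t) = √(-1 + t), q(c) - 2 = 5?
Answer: 243/55 + √(7 + I*√6) ≈ 7.103 + 0.45618*I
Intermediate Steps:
q(c) = 7 (q(c) = 2 + 5 = 7)
J(X) = √(7 + X) (J(X) = √(X + 7) = √(7 + X))
z = 243/55 (z = 5 + (-51 + 147)/(-58 - 107) = 5 + 96/(-165) = 5 + 96*(-1/165) = 5 - 32/55 = 243/55 ≈ 4.4182)
z + J(E(1, 0 - 1*5)) = 243/55 + √(7 + √(-1 + (0 - 1*5))) = 243/55 + √(7 + √(-1 + (0 - 5))) = 243/55 + √(7 + √(-1 - 5)) = 243/55 + √(7 + √(-6)) = 243/55 + √(7 + I*√6)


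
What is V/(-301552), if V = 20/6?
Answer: -5/452328 ≈ -1.1054e-5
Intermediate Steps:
V = 10/3 (V = 20*(⅙) = 10/3 ≈ 3.3333)
V/(-301552) = (10/3)/(-301552) = -1/301552*10/3 = -5/452328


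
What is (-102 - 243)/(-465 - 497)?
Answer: 345/962 ≈ 0.35863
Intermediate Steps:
(-102 - 243)/(-465 - 497) = -345/(-962) = -345*(-1/962) = 345/962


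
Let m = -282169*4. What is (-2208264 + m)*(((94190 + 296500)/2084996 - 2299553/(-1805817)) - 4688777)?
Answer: 14727424755967956270206810/941280305433 ≈ 1.5646e+13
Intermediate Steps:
m = -1128676
(-2208264 + m)*(((94190 + 296500)/2084996 - 2299553/(-1805817)) - 4688777) = (-2208264 - 1128676)*(((94190 + 296500)/2084996 - 2299553/(-1805817)) - 4688777) = -3336940*((390690*(1/2084996) - 2299553*(-1/1805817)) - 4688777) = -3336940*((195345/1042498 + 2299553/1805817) - 4688777) = -3336940*(2750036725259/1882560610866 - 4688777) = -3336940*(-8826904143297725623/1882560610866) = 14727424755967956270206810/941280305433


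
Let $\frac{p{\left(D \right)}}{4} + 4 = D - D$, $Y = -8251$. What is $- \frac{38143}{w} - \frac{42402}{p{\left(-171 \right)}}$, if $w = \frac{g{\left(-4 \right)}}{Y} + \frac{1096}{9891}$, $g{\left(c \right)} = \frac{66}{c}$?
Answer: $- \frac{49415629448013}{147300760} \approx -3.3547 \cdot 10^{5}$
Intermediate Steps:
$w = \frac{18412595}{163221282}$ ($w = \frac{66 \frac{1}{-4}}{-8251} + \frac{1096}{9891} = 66 \left(- \frac{1}{4}\right) \left(- \frac{1}{8251}\right) + 1096 \cdot \frac{1}{9891} = \left(- \frac{33}{2}\right) \left(- \frac{1}{8251}\right) + \frac{1096}{9891} = \frac{33}{16502} + \frac{1096}{9891} = \frac{18412595}{163221282} \approx 0.11281$)
$p{\left(D \right)} = -16$ ($p{\left(D \right)} = -16 + 4 \left(D - D\right) = -16 + 4 \cdot 0 = -16 + 0 = -16$)
$- \frac{38143}{w} - \frac{42402}{p{\left(-171 \right)}} = - \frac{38143}{\frac{18412595}{163221282}} - \frac{42402}{-16} = \left(-38143\right) \frac{163221282}{18412595} - - \frac{21201}{8} = - \frac{6225749359326}{18412595} + \frac{21201}{8} = - \frac{49415629448013}{147300760}$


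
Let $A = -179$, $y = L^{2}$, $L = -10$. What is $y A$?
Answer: $-17900$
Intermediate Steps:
$y = 100$ ($y = \left(-10\right)^{2} = 100$)
$y A = 100 \left(-179\right) = -17900$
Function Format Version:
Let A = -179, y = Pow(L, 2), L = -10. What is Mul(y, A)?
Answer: -17900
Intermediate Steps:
y = 100 (y = Pow(-10, 2) = 100)
Mul(y, A) = Mul(100, -179) = -17900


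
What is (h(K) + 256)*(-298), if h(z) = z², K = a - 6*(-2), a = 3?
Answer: -143338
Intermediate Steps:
K = 15 (K = 3 - 6*(-2) = 3 - 1*(-12) = 3 + 12 = 15)
(h(K) + 256)*(-298) = (15² + 256)*(-298) = (225 + 256)*(-298) = 481*(-298) = -143338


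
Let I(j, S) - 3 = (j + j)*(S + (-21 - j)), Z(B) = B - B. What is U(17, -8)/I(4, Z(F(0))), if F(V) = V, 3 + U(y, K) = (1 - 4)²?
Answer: -6/197 ≈ -0.030457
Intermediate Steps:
U(y, K) = 6 (U(y, K) = -3 + (1 - 4)² = -3 + (-3)² = -3 + 9 = 6)
Z(B) = 0
I(j, S) = 3 + 2*j*(-21 + S - j) (I(j, S) = 3 + (j + j)*(S + (-21 - j)) = 3 + (2*j)*(-21 + S - j) = 3 + 2*j*(-21 + S - j))
U(17, -8)/I(4, Z(F(0))) = 6/(3 - 42*4 - 2*4² + 2*0*4) = 6/(3 - 168 - 2*16 + 0) = 6/(3 - 168 - 32 + 0) = 6/(-197) = 6*(-1/197) = -6/197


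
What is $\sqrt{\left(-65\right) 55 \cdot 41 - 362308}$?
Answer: $i \sqrt{508883} \approx 713.36 i$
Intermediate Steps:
$\sqrt{\left(-65\right) 55 \cdot 41 - 362308} = \sqrt{\left(-3575\right) 41 - 362308} = \sqrt{-146575 - 362308} = \sqrt{-508883} = i \sqrt{508883}$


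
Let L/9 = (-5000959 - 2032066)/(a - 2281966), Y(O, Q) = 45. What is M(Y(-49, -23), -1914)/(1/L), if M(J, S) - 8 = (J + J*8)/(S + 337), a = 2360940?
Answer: -772922414475/124541998 ≈ -6206.1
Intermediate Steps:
L = -63297225/78974 (L = 9*((-5000959 - 2032066)/(2360940 - 2281966)) = 9*(-7033025/78974) = -63297225/78974 ≈ -801.49)
M(J, S) = 8 + 9*J/(337 + S) (M(J, S) = 8 + (J + J*8)/(S + 337) = 8 + (J + 8*J)/(337 + S) = 8 + (9*J)/(337 + S) = 8 + 9*J/(337 + S))
M(Y(-49, -23), -1914)/(1/L) = ((2696 + 8*(-1914) + 9*45)/(337 - 1914))/(1/(-63297225/78974)) = ((2696 - 15312 + 405)/(-1577))/(-78974/63297225) = -1/1577*(-12211)*(-63297225/78974) = (12211/1577)*(-63297225/78974) = -772922414475/124541998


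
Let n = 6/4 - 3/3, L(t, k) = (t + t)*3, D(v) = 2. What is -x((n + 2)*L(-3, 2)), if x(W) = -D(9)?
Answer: 2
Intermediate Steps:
L(t, k) = 6*t (L(t, k) = (2*t)*3 = 6*t)
n = ½ (n = 6*(¼) - 3*⅓ = 3/2 - 1 = ½ ≈ 0.50000)
x(W) = -2 (x(W) = -1*2 = -2)
-x((n + 2)*L(-3, 2)) = -1*(-2) = 2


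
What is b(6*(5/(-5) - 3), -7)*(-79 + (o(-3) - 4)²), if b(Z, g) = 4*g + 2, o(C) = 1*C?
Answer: 780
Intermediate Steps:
o(C) = C
b(Z, g) = 2 + 4*g
b(6*(5/(-5) - 3), -7)*(-79 + (o(-3) - 4)²) = (2 + 4*(-7))*(-79 + (-3 - 4)²) = (2 - 28)*(-79 + (-7)²) = -26*(-79 + 49) = -26*(-30) = 780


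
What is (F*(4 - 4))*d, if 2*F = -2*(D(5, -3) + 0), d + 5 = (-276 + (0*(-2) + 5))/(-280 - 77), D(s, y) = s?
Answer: 0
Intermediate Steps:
d = -1514/357 (d = -5 + (-276 + (0*(-2) + 5))/(-280 - 77) = -5 + (-276 + (0 + 5))/(-357) = -5 + (-276 + 5)*(-1/357) = -5 - 271*(-1/357) = -5 + 271/357 = -1514/357 ≈ -4.2409)
F = -5 (F = (-2*(5 + 0))/2 = (-2*5)/2 = (1/2)*(-10) = -5)
(F*(4 - 4))*d = -5*(4 - 4)*(-1514/357) = -5*0*(-1514/357) = 0*(-1514/357) = 0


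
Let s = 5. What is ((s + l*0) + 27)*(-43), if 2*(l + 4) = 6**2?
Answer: -1376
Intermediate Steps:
l = 14 (l = -4 + (1/2)*6**2 = -4 + (1/2)*36 = -4 + 18 = 14)
((s + l*0) + 27)*(-43) = ((5 + 14*0) + 27)*(-43) = ((5 + 0) + 27)*(-43) = (5 + 27)*(-43) = 32*(-43) = -1376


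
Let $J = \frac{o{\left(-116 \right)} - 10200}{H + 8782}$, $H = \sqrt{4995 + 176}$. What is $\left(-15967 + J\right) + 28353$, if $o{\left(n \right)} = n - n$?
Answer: $\frac{955098343858}{77118353} + \frac{10200 \sqrt{5171}}{77118353} \approx 12385.0$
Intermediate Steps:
$H = \sqrt{5171} \approx 71.91$
$o{\left(n \right)} = 0$
$J = - \frac{10200}{8782 + \sqrt{5171}}$ ($J = \frac{0 - 10200}{\sqrt{5171} + 8782} = - \frac{10200}{8782 + \sqrt{5171}} \approx -1.152$)
$\left(-15967 + J\right) + 28353 = \left(-15967 - \left(\frac{89576400}{77118353} - \frac{10200 \sqrt{5171}}{77118353}\right)\right) + 28353 = \left(- \frac{1231438318751}{77118353} + \frac{10200 \sqrt{5171}}{77118353}\right) + 28353 = \frac{955098343858}{77118353} + \frac{10200 \sqrt{5171}}{77118353}$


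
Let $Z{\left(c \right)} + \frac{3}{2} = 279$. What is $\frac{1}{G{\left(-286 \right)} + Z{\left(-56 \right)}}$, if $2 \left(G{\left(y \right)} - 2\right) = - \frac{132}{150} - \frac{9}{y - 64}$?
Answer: $\frac{700}{195351} \approx 0.0035833$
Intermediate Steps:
$Z{\left(c \right)} = \frac{555}{2}$ ($Z{\left(c \right)} = - \frac{3}{2} + 279 = \frac{555}{2}$)
$G{\left(y \right)} = \frac{39}{25} - \frac{9}{2 \left(-64 + y\right)}$ ($G{\left(y \right)} = 2 + \frac{- \frac{132}{150} - \frac{9}{y - 64}}{2} = 2 + \frac{\left(-132\right) \frac{1}{150} - \frac{9}{y - 64}}{2} = 2 + \frac{- \frac{22}{25} - \frac{9}{-64 + y}}{2} = 2 - \left(\frac{11}{25} + \frac{9}{2 \left(-64 + y\right)}\right) = \frac{39}{25} - \frac{9}{2 \left(-64 + y\right)}$)
$\frac{1}{G{\left(-286 \right)} + Z{\left(-56 \right)}} = \frac{1}{\frac{3 \left(-1739 + 26 \left(-286\right)\right)}{50 \left(-64 - 286\right)} + \frac{555}{2}} = \frac{1}{\frac{3 \left(-1739 - 7436\right)}{50 \left(-350\right)} + \frac{555}{2}} = \frac{1}{\frac{3}{50} \left(- \frac{1}{350}\right) \left(-9175\right) + \frac{555}{2}} = \frac{1}{\frac{1101}{700} + \frac{555}{2}} = \frac{1}{\frac{195351}{700}} = \frac{700}{195351}$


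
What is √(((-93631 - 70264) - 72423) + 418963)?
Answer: √182645 ≈ 427.37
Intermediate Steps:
√(((-93631 - 70264) - 72423) + 418963) = √((-163895 - 72423) + 418963) = √(-236318 + 418963) = √182645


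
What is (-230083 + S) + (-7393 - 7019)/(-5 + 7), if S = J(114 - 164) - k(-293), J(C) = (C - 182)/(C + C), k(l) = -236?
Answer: -5926267/25 ≈ -2.3705e+5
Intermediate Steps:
J(C) = (-182 + C)/(2*C) (J(C) = (-182 + C)/((2*C)) = (-182 + C)*(1/(2*C)) = (-182 + C)/(2*C))
S = 5958/25 (S = (-182 + (114 - 164))/(2*(114 - 164)) - 1*(-236) = (½)*(-182 - 50)/(-50) + 236 = (½)*(-1/50)*(-232) + 236 = 58/25 + 236 = 5958/25 ≈ 238.32)
(-230083 + S) + (-7393 - 7019)/(-5 + 7) = (-230083 + 5958/25) + (-7393 - 7019)/(-5 + 7) = -5746117/25 - 14412/2 = -5746117/25 - 14412*½ = -5746117/25 - 7206 = -5926267/25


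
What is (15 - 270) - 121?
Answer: -376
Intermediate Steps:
(15 - 270) - 121 = -255 - 121 = -376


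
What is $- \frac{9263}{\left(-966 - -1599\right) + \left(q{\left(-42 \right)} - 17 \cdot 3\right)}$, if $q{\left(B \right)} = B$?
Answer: $- \frac{9263}{540} \approx -17.154$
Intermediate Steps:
$- \frac{9263}{\left(-966 - -1599\right) + \left(q{\left(-42 \right)} - 17 \cdot 3\right)} = - \frac{9263}{\left(-966 - -1599\right) - \left(42 + 17 \cdot 3\right)} = - \frac{9263}{\left(-966 + 1599\right) - 93} = - \frac{9263}{633 - 93} = - \frac{9263}{540}$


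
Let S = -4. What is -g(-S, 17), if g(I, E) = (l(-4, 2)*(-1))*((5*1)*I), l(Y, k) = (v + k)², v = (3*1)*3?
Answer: 2420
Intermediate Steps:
v = 9 (v = 3*3 = 9)
l(Y, k) = (9 + k)²
g(I, E) = -605*I (g(I, E) = ((9 + 2)²*(-1))*((5*1)*I) = (11²*(-1))*(5*I) = (121*(-1))*(5*I) = -605*I)
-g(-S, 17) = -(-605)*(-1*(-4)) = -(-605)*4 = -1*(-2420) = 2420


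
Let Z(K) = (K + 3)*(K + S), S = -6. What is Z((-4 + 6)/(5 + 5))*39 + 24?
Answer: -17496/25 ≈ -699.84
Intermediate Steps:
Z(K) = (-6 + K)*(3 + K) (Z(K) = (K + 3)*(K - 6) = (3 + K)*(-6 + K) = (-6 + K)*(3 + K))
Z((-4 + 6)/(5 + 5))*39 + 24 = (-18 + ((-4 + 6)/(5 + 5))**2 - 3*(-4 + 6)/(5 + 5))*39 + 24 = (-18 + (2/10)**2 - 6/10)*39 + 24 = (-18 + (2*(1/10))**2 - 6/10)*39 + 24 = (-18 + (1/5)**2 - 3*1/5)*39 + 24 = (-18 + 1/25 - 3/5)*39 + 24 = -464/25*39 + 24 = -18096/25 + 24 = -17496/25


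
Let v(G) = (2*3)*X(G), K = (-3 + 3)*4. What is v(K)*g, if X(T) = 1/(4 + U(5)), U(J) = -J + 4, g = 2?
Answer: 4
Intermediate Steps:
U(J) = 4 - J
K = 0 (K = 0*4 = 0)
X(T) = 1/3 (X(T) = 1/(4 + (4 - 1*5)) = 1/(4 + (4 - 5)) = 1/(4 - 1) = 1/3)
v(G) = 2 (v(G) = (2*3)*(1/3) = 6*(1/3) = 2)
v(K)*g = 2*2 = 4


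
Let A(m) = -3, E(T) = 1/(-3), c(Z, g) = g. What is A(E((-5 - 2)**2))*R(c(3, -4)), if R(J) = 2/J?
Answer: 3/2 ≈ 1.5000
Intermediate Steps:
E(T) = -1/3
A(E((-5 - 2)**2))*R(c(3, -4)) = -6/(-4) = -6*(-1)/4 = -3*(-1/2) = 3/2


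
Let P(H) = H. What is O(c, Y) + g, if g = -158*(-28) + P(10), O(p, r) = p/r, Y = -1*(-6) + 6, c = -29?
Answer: 53179/12 ≈ 4431.6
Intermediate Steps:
Y = 12 (Y = 6 + 6 = 12)
g = 4434 (g = -158*(-28) + 10 = -79*(-56) + 10 = 4424 + 10 = 4434)
O(c, Y) + g = -29/12 + 4434 = 53179/12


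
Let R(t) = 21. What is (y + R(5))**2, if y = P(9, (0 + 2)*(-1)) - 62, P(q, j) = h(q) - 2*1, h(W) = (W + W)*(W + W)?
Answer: 78961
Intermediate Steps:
h(W) = 4*W**2 (h(W) = (2*W)*(2*W) = 4*W**2)
P(q, j) = -2 + 4*q**2 (P(q, j) = 4*q**2 - 2*1 = 4*q**2 - 2 = -2 + 4*q**2)
y = 260 (y = (-2 + 4*9**2) - 62 = (-2 + 4*81) - 62 = (-2 + 324) - 62 = 322 - 62 = 260)
(y + R(5))**2 = (260 + 21)**2 = 281**2 = 78961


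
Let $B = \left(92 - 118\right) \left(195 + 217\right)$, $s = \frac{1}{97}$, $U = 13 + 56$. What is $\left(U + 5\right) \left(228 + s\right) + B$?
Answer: $\frac{597594}{97} \approx 6160.8$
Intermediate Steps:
$U = 69$
$s = \frac{1}{97} \approx 0.010309$
$B = -10712$ ($B = \left(-26\right) 412 = -10712$)
$\left(U + 5\right) \left(228 + s\right) + B = \left(69 + 5\right) \left(228 + \frac{1}{97}\right) - 10712 = 74 \cdot \frac{22117}{97} - 10712 = \frac{1636658}{97} - 10712 = \frac{597594}{97}$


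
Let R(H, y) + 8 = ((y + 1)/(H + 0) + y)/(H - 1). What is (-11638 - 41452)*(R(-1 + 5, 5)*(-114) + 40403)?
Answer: -2180300120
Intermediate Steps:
R(H, y) = -8 + (y + (1 + y)/H)/(-1 + H) (R(H, y) = -8 + ((y + 1)/(H + 0) + y)/(H - 1) = -8 + ((1 + y)/H + y)/(-1 + H) = -8 + (y + (1 + y)/H)/(-1 + H))
(-11638 - 41452)*(R(-1 + 5, 5)*(-114) + 40403) = (-11638 - 41452)*(((1 + 5 - 8*(-1 + 5)² + 8*(-1 + 5) + (-1 + 5)*5)/((-1 + 5)*(-1 + (-1 + 5))))*(-114) + 40403) = -53090*(((1 + 5 - 8*4² + 8*4 + 4*5)/(4*(-1 + 4)))*(-114) + 40403) = -53090*(((¼)*(1 + 5 - 8*16 + 32 + 20)/3)*(-114) + 40403) = -53090*(((¼)*(⅓)*(1 + 5 - 128 + 32 + 20))*(-114) + 40403) = -53090*(((¼)*(⅓)*(-70))*(-114) + 40403) = -53090*(-35/6*(-114) + 40403) = -53090*(665 + 40403) = -53090*41068 = -2180300120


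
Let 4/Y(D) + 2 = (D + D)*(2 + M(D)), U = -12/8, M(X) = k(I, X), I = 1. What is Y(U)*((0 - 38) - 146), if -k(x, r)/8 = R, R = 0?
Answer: 92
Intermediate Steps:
k(x, r) = 0 (k(x, r) = -8*0 = 0)
M(X) = 0
U = -3/2 (U = -12*1/8 = -3/2 ≈ -1.5000)
Y(D) = 4/(-2 + 4*D) (Y(D) = 4/(-2 + (D + D)*(2 + 0)) = 4/(-2 + (2*D)*2) = 4/(-2 + 4*D))
Y(U)*((0 - 38) - 146) = (2/(-1 + 2*(-3/2)))*((0 - 38) - 146) = (2/(-1 - 3))*(-38 - 146) = (2/(-4))*(-184) = (2*(-1/4))*(-184) = -1/2*(-184) = 92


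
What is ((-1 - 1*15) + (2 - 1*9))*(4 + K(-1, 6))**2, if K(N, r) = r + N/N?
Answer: -2783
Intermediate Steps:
K(N, r) = 1 + r (K(N, r) = r + 1 = 1 + r)
((-1 - 1*15) + (2 - 1*9))*(4 + K(-1, 6))**2 = ((-1 - 1*15) + (2 - 1*9))*(4 + (1 + 6))**2 = ((-1 - 15) + (2 - 9))*(4 + 7)**2 = (-16 - 7)*11**2 = -23*121 = -2783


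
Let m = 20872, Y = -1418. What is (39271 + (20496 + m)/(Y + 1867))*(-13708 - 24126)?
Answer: -668679894198/449 ≈ -1.4893e+9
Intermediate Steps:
(39271 + (20496 + m)/(Y + 1867))*(-13708 - 24126) = (39271 + (20496 + 20872)/(-1418 + 1867))*(-13708 - 24126) = (39271 + 41368/449)*(-37834) = (17674047/449)*(-37834) = -668679894198/449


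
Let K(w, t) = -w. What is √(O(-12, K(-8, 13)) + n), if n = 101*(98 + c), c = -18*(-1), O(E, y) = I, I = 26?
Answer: √11742 ≈ 108.36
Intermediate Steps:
O(E, y) = 26
c = 18
n = 11716 (n = 101*(98 + 18) = 101*116 = 11716)
√(O(-12, K(-8, 13)) + n) = √(26 + 11716) = √11742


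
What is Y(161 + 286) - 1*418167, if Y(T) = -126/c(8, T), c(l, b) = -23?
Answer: -9617715/23 ≈ -4.1816e+5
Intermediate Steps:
Y(T) = 126/23 (Y(T) = -126/(-23) = -126*(-1/23) = 126/23)
Y(161 + 286) - 1*418167 = 126/23 - 1*418167 = 126/23 - 418167 = -9617715/23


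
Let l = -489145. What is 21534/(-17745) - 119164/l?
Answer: -112249110/115731707 ≈ -0.96991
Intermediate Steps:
21534/(-17745) - 119164/l = 21534/(-17745) - 119164/(-489145) = 21534*(-1/17745) - 119164*(-1/489145) = -7178/5915 + 119164/489145 = -112249110/115731707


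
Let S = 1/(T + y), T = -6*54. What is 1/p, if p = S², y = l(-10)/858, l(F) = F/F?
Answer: 77278996081/736164 ≈ 1.0498e+5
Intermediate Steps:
l(F) = 1
T = -324
y = 1/858 ≈ 0.0011655
S = -858/277991 (S = 1/(-324 + 1/858) = 1/(-277991/858) = -858/277991 ≈ -0.0030864)
p = 736164/77278996081 (p = (-858/277991)² = 736164/77278996081 ≈ 9.5261e-6)
1/p = 1/(736164/77278996081) = 77278996081/736164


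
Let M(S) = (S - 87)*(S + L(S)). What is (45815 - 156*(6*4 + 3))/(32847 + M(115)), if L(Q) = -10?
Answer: 41603/35787 ≈ 1.1625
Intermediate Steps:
M(S) = (-87 + S)*(-10 + S) (M(S) = (S - 87)*(S - 10) = (-87 + S)*(-10 + S))
(45815 - 156*(6*4 + 3))/(32847 + M(115)) = (45815 - 156*(6*4 + 3))/(32847 + (870 + 115² - 97*115)) = (45815 - 156*(24 + 3))/(32847 + (870 + 13225 - 11155)) = (45815 - 156*27)/(32847 + 2940) = (45815 - 4212)/35787 = 41603*(1/35787) = 41603/35787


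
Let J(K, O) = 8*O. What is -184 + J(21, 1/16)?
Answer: -367/2 ≈ -183.50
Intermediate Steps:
-184 + J(21, 1/16) = -184 + 8/16 = -184 + 8*(1/16) = -184 + 1/2 = -367/2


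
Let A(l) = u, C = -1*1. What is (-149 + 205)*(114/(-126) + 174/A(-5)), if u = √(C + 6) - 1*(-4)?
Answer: 115256/33 - 9744*√5/11 ≈ 1511.9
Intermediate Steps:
C = -1
u = 4 + √5 (u = √(-1 + 6) - 1*(-4) = √5 + 4 = 4 + √5 ≈ 6.2361)
A(l) = 4 + √5
(-149 + 205)*(114/(-126) + 174/A(-5)) = (-149 + 205)*(114/(-126) + 174/(4 + √5)) = 56*(114*(-1/126) + 174/(4 + √5)) = 56*(-19/21 + 174/(4 + √5)) = -152/3 + 9744/(4 + √5)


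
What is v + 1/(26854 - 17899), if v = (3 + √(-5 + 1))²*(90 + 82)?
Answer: 7701301/8955 + 2064*I ≈ 860.0 + 2064.0*I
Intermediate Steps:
v = 172*(3 + 2*I)² (v = (3 + √(-4))²*172 = (3 + 2*I)²*172 = 172*(3 + 2*I)² ≈ 860.0 + 2064.0*I)
v + 1/(26854 - 17899) = (860 + 2064*I) + 1/(26854 - 17899) = (860 + 2064*I) + 1/8955 = 7701301/8955 + 2064*I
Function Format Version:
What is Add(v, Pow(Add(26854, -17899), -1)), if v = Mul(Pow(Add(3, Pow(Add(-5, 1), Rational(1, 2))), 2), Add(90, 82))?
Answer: Add(Rational(7701301, 8955), Mul(2064, I)) ≈ Add(860.00, Mul(2064.0, I))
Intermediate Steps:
v = Mul(172, Pow(Add(3, Mul(2, I)), 2)) (v = Mul(Pow(Add(3, Pow(-4, Rational(1, 2))), 2), 172) = Mul(Pow(Add(3, Mul(2, I)), 2), 172) = Mul(172, Pow(Add(3, Mul(2, I)), 2)) ≈ Add(860.00, Mul(2064.0, I)))
Add(v, Pow(Add(26854, -17899), -1)) = Add(Add(860, Mul(2064, I)), Pow(Add(26854, -17899), -1)) = Add(Add(860, Mul(2064, I)), Pow(8955, -1)) = Add(Add(860, Mul(2064, I)), Rational(1, 8955)) = Add(Rational(7701301, 8955), Mul(2064, I))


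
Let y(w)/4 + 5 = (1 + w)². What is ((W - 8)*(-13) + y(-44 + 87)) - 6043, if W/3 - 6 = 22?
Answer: 693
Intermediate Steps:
W = 84 (W = 18 + 3*22 = 18 + 66 = 84)
y(w) = -20 + 4*(1 + w)²
((W - 8)*(-13) + y(-44 + 87)) - 6043 = ((84 - 8)*(-13) + (-20 + 4*(1 + (-44 + 87))²)) - 6043 = (76*(-13) + (-20 + 4*(1 + 43)²)) - 6043 = (-988 + (-20 + 4*44²)) - 6043 = (-988 + (-20 + 4*1936)) - 6043 = (-988 + (-20 + 7744)) - 6043 = (-988 + 7724) - 6043 = 6736 - 6043 = 693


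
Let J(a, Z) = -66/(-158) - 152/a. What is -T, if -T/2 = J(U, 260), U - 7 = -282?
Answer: 42166/21725 ≈ 1.9409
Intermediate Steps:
U = -275 (U = 7 - 282 = -275)
J(a, Z) = 33/79 - 152/a (J(a, Z) = -66*(-1/158) - 152/a = 33/79 - 152/a)
T = -42166/21725 (T = -2*(33/79 - 152/(-275)) = -2*(33/79 - 152*(-1/275)) = -2*(33/79 + 152/275) = -2*21083/21725 = -42166/21725 ≈ -1.9409)
-T = -1*(-42166/21725) = 42166/21725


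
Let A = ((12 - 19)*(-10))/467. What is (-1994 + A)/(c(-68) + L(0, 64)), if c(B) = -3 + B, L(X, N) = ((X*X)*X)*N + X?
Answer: 931128/33157 ≈ 28.082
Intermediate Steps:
L(X, N) = X + N*X³ (L(X, N) = (X²*X)*N + X = X³*N + X = N*X³ + X = X + N*X³)
A = 70/467 (A = -7*(-10)*(1/467) = 70*(1/467) = 70/467 ≈ 0.14989)
(-1994 + A)/(c(-68) + L(0, 64)) = (-1994 + 70/467)/((-3 - 68) + (0 + 64*0³)) = -931128/(467*(-71 + (0 + 64*0))) = -931128/(467*(-71 + (0 + 0))) = -931128/(467*(-71 + 0)) = -931128/467/(-71) = -931128/467*(-1/71) = 931128/33157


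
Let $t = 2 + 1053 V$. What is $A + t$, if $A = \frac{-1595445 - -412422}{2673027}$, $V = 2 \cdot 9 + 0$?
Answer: $\frac{5629857421}{297003} \approx 18956.0$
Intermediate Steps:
$V = 18$ ($V = 18 + 0 = 18$)
$t = 18956$ ($t = 2 + 1053 \cdot 18 = 2 + 18954 = 18956$)
$A = - \frac{131447}{297003}$ ($A = \left(-1595445 + 412422\right) \frac{1}{2673027} = \left(-1183023\right) \frac{1}{2673027} = - \frac{131447}{297003} \approx -0.44258$)
$A + t = - \frac{131447}{297003} + 18956 = \frac{5629857421}{297003}$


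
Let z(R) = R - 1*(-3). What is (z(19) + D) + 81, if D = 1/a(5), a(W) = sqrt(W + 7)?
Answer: 103 + sqrt(3)/6 ≈ 103.29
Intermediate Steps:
a(W) = sqrt(7 + W)
z(R) = 3 + R (z(R) = R + 3 = 3 + R)
D = sqrt(3)/6 (D = 1/(sqrt(7 + 5)) = 1/(sqrt(12)) = 1/(2*sqrt(3)) = sqrt(3)/6 ≈ 0.28868)
(z(19) + D) + 81 = ((3 + 19) + sqrt(3)/6) + 81 = (22 + sqrt(3)/6) + 81 = 103 + sqrt(3)/6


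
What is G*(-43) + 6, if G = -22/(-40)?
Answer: -353/20 ≈ -17.650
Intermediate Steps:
G = 11/20 (G = -22*(-1/40) = 11/20 ≈ 0.55000)
G*(-43) + 6 = (11/20)*(-43) + 6 = -473/20 + 6 = -353/20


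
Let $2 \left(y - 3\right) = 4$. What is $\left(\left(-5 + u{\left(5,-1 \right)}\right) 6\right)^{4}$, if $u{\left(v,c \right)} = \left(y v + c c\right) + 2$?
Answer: $362673936$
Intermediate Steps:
$y = 5$ ($y = 3 + \frac{1}{2} \cdot 4 = 3 + 2 = 5$)
$u{\left(v,c \right)} = 2 + c^{2} + 5 v$ ($u{\left(v,c \right)} = \left(5 v + c c\right) + 2 = \left(5 v + c^{2}\right) + 2 = \left(c^{2} + 5 v\right) + 2 = 2 + c^{2} + 5 v$)
$\left(\left(-5 + u{\left(5,-1 \right)}\right) 6\right)^{4} = \left(\left(-5 + \left(2 + \left(-1\right)^{2} + 5 \cdot 5\right)\right) 6\right)^{4} = \left(\left(-5 + \left(2 + 1 + 25\right)\right) 6\right)^{4} = \left(\left(-5 + 28\right) 6\right)^{4} = \left(23 \cdot 6\right)^{4} = 138^{4} = 362673936$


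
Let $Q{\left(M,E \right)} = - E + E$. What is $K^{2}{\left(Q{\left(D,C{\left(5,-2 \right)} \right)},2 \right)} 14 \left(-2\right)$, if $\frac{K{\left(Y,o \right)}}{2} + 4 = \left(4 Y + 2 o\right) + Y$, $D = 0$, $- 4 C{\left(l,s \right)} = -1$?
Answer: $0$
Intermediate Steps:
$C{\left(l,s \right)} = \frac{1}{4}$ ($C{\left(l,s \right)} = \left(- \frac{1}{4}\right) \left(-1\right) = \frac{1}{4}$)
$Q{\left(M,E \right)} = 0$
$K{\left(Y,o \right)} = -8 + 4 o + 10 Y$ ($K{\left(Y,o \right)} = -8 + 2 \left(\left(4 Y + 2 o\right) + Y\right) = -8 + 2 \left(\left(2 o + 4 Y\right) + Y\right) = -8 + 2 \left(2 o + 5 Y\right) = -8 + \left(4 o + 10 Y\right) = -8 + 4 o + 10 Y$)
$K^{2}{\left(Q{\left(D,C{\left(5,-2 \right)} \right)},2 \right)} 14 \left(-2\right) = \left(-8 + 4 \cdot 2 + 10 \cdot 0\right)^{2} \cdot 14 \left(-2\right) = \left(-8 + 8 + 0\right)^{2} \cdot 14 \left(-2\right) = 0^{2} \cdot 14 \left(-2\right) = 0 \cdot 14 \left(-2\right) = 0 \left(-2\right) = 0$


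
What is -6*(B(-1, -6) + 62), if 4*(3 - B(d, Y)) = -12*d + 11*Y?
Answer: -471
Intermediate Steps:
B(d, Y) = 3 + 3*d - 11*Y/4 (B(d, Y) = 3 - (-12*d + 11*Y)/4 = 3 + (3*d - 11*Y/4) = 3 + 3*d - 11*Y/4)
-6*(B(-1, -6) + 62) = -6*((3 + 3*(-1) - 11/4*(-6)) + 62) = -6*((3 - 3 + 33/2) + 62) = -6*(33/2 + 62) = -6*157/2 = -471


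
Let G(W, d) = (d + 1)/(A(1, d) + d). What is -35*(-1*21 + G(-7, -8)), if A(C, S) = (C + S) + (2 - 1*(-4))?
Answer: 6370/9 ≈ 707.78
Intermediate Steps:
A(C, S) = 6 + C + S (A(C, S) = (C + S) + (2 + 4) = (C + S) + 6 = 6 + C + S)
G(W, d) = (1 + d)/(7 + 2*d) (G(W, d) = (d + 1)/((6 + 1 + d) + d) = (1 + d)/((7 + d) + d) = (1 + d)/(7 + 2*d))
-35*(-1*21 + G(-7, -8)) = -35*(-1*21 + (1 - 8)/(7 + 2*(-8))) = -35*(-21 - 7/(7 - 16)) = -35*(-21 - 7/(-9)) = -35*(-21 - ⅑*(-7)) = -35*(-21 + 7/9) = -35*(-182)/9 = -1*(-6370/9) = 6370/9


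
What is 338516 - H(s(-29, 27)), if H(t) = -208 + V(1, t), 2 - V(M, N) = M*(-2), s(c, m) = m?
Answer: 338720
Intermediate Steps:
V(M, N) = 2 + 2*M (V(M, N) = 2 - M*(-2) = 2 - (-2)*M = 2 + 2*M)
H(t) = -204 (H(t) = -208 + (2 + 2*1) = -208 + (2 + 2) = -208 + 4 = -204)
338516 - H(s(-29, 27)) = 338516 - 1*(-204) = 338516 + 204 = 338720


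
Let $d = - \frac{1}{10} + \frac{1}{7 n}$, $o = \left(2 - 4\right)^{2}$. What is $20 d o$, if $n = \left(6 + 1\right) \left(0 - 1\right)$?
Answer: $- \frac{472}{49} \approx -9.6327$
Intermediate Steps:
$n = -7$ ($n = 7 \left(-1\right) = -7$)
$o = 4$ ($o = \left(-2\right)^{2} = 4$)
$d = - \frac{59}{490}$ ($d = - \frac{1}{10} + \frac{1}{7 \left(-7\right)} = \left(-1\right) \frac{1}{10} + \frac{1}{7} \left(- \frac{1}{7}\right) = - \frac{1}{10} - \frac{1}{49} = - \frac{59}{490} \approx -0.12041$)
$20 d o = 20 \left(- \frac{59}{490}\right) 4 = \left(- \frac{118}{49}\right) 4 = - \frac{472}{49}$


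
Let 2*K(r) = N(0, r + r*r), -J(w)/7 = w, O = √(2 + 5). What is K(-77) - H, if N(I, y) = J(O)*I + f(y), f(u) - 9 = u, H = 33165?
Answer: -60469/2 ≈ -30235.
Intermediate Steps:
f(u) = 9 + u
O = √7 ≈ 2.6458
J(w) = -7*w
N(I, y) = 9 + y - 7*I*√7 (N(I, y) = (-7*√7)*I + (9 + y) = -7*I*√7 + (9 + y) = 9 + y - 7*I*√7)
K(r) = 9/2 + r/2 + r²/2 (K(r) = (9 + (r + r*r) - 7*0*√7)/2 = (9 + (r + r²) + 0)/2 = (9 + r + r²)/2 = 9/2 + r/2 + r²/2)
K(-77) - H = (9/2 + (½)*(-77)*(1 - 77)) - 1*33165 = (9/2 + (½)*(-77)*(-76)) - 33165 = (9/2 + 2926) - 33165 = 5861/2 - 33165 = -60469/2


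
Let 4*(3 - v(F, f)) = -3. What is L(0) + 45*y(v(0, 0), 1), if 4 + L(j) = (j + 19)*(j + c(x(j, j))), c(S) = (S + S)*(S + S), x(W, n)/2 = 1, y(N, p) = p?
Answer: 345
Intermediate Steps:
v(F, f) = 15/4 (v(F, f) = 3 - ¼*(-3) = 3 + ¾ = 15/4)
x(W, n) = 2 (x(W, n) = 2*1 = 2)
c(S) = 4*S² (c(S) = (2*S)*(2*S) = 4*S²)
L(j) = -4 + (16 + j)*(19 + j) (L(j) = -4 + (j + 19)*(j + 4*2²) = -4 + (19 + j)*(j + 4*4) = -4 + (19 + j)*(j + 16) = -4 + (19 + j)*(16 + j) = -4 + (16 + j)*(19 + j))
L(0) + 45*y(v(0, 0), 1) = (300 + 0² + 35*0) + 45*1 = (300 + 0 + 0) + 45 = 300 + 45 = 345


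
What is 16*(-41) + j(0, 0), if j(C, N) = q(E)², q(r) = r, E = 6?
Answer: -620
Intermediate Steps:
j(C, N) = 36 (j(C, N) = 6² = 36)
16*(-41) + j(0, 0) = 16*(-41) + 36 = -656 + 36 = -620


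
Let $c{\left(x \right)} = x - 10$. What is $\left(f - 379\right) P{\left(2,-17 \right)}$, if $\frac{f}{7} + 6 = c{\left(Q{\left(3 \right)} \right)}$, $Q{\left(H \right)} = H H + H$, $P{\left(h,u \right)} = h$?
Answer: $-814$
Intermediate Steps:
$Q{\left(H \right)} = H + H^{2}$ ($Q{\left(H \right)} = H^{2} + H = H + H^{2}$)
$c{\left(x \right)} = -10 + x$
$f = -28$ ($f = -42 + 7 \left(-10 + 3 \left(1 + 3\right)\right) = -42 + 7 \left(-10 + 3 \cdot 4\right) = -42 + 7 \left(-10 + 12\right) = -42 + 7 \cdot 2 = -42 + 14 = -28$)
$\left(f - 379\right) P{\left(2,-17 \right)} = \left(-28 - 379\right) 2 = \left(-407\right) 2 = -814$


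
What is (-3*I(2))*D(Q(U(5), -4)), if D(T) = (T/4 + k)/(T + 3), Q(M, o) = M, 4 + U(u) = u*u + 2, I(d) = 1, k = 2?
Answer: -93/104 ≈ -0.89423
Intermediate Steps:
U(u) = -2 + u² (U(u) = -4 + (u*u + 2) = -4 + (u² + 2) = -4 + (2 + u²) = -2 + u²)
D(T) = (2 + T/4)/(3 + T) (D(T) = (T/4 + 2)/(T + 3) = (T*(¼) + 2)/(3 + T) = (T/4 + 2)/(3 + T) = (2 + T/4)/(3 + T))
(-3*I(2))*D(Q(U(5), -4)) = (-3*1)*((8 + (-2 + 5²))/(4*(3 + (-2 + 5²)))) = -3*(8 + (-2 + 25))/(4*(3 + (-2 + 25))) = -3*(8 + 23)/(4*(3 + 23)) = -3*31/(4*26) = -3*31/104 = -93/104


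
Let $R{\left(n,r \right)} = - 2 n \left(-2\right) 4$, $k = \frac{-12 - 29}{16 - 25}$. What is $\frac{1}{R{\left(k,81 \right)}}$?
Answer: $\frac{9}{656} \approx 0.01372$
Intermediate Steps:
$k = \frac{41}{9}$ ($k = - \frac{41}{-9} = \left(-41\right) \left(- \frac{1}{9}\right) = \frac{41}{9} \approx 4.5556$)
$R{\left(n,r \right)} = 16 n$ ($R{\left(n,r \right)} = 4 n 4 = 16 n$)
$\frac{1}{R{\left(k,81 \right)}} = \frac{1}{16 \cdot \frac{41}{9}} = \frac{1}{\frac{656}{9}} = \frac{9}{656}$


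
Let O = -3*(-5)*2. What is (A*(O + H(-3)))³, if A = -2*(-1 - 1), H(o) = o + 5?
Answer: 2097152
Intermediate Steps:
H(o) = 5 + o
O = 30 (O = 15*2 = 30)
A = 4 (A = -2*(-2) = 4)
(A*(O + H(-3)))³ = (4*(30 + (5 - 3)))³ = (4*(30 + 2))³ = (4*32)³ = 128³ = 2097152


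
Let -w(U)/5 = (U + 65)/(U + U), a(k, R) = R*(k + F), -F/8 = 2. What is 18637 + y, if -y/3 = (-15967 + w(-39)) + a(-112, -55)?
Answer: 45413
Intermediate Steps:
F = -16 (F = -8*2 = -16)
a(k, R) = R*(-16 + k) (a(k, R) = R*(k - 16) = R*(-16 + k))
w(U) = -5*(65 + U)/(2*U) (w(U) = -5*(U + 65)/(U + U) = -5*(65 + U)/(2*U))
y = 26776 (y = -3*((-15967 + (5/2)*(-65 - 1*(-39))/(-39)) - 55*(-16 - 112)) = -3*((-15967 + (5/2)*(-1/39)*(-65 + 39)) - 55*(-128)) = -3*((-15967 + (5/2)*(-1/39)*(-26)) + 7040) = -3*((-15967 + 5/3) + 7040) = -3*(-47896/3 + 7040) = -3*(-26776/3) = 26776)
18637 + y = 18637 + 26776 = 45413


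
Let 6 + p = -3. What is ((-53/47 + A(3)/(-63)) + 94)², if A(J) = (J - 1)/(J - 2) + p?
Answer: 1547006224/178929 ≈ 8645.9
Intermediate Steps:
p = -9 (p = -6 - 3 = -9)
A(J) = -9 + (-1 + J)/(-2 + J) (A(J) = (J - 1)/(J - 2) - 9 = (-1 + J)/(-2 + J) - 9 = -9 + (-1 + J)/(-2 + J))
((-53/47 + A(3)/(-63)) + 94)² = ((-53/47 + ((17 - 8*3)/(-2 + 3))/(-63)) + 94)² = ((-53*1/47 + ((17 - 24)/1)*(-1/63)) + 94)² = ((-53/47 + (1*(-7))*(-1/63)) + 94)² = ((-53/47 - 7*(-1/63)) + 94)² = ((-53/47 + ⅑) + 94)² = (-430/423 + 94)² = (39332/423)² = 1547006224/178929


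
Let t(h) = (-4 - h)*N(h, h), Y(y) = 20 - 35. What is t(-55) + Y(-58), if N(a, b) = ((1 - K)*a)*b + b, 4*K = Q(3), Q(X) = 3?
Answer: 142995/4 ≈ 35749.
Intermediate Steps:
K = 3/4 (K = (1/4)*3 = 3/4 ≈ 0.75000)
Y(y) = -15
N(a, b) = b + a*b/4 (N(a, b) = ((1 - 1*3/4)*a)*b + b = ((1 - 3/4)*a)*b + b = (a/4)*b + b = a*b/4 + b = b + a*b/4)
t(h) = h*(-4 - h)*(4 + h)/4 (t(h) = (-4 - h)*(h*(4 + h)/4) = h*(-4 - h)*(4 + h)/4)
t(-55) + Y(-58) = -1/4*(-55)*(4 - 55)**2 - 15 = -1/4*(-55)*(-51)**2 - 15 = -1/4*(-55)*2601 - 15 = 143055/4 - 15 = 142995/4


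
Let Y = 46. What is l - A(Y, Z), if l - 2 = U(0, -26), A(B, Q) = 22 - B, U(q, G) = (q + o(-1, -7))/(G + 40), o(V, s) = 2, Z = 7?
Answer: 183/7 ≈ 26.143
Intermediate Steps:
U(q, G) = (2 + q)/(40 + G) (U(q, G) = (q + 2)/(G + 40) = (2 + q)/(40 + G))
l = 15/7 (l = 2 + (2 + 0)/(40 - 26) = 2 + 2/14 = 2 + (1/14)*2 = 2 + 1/7 = 15/7 ≈ 2.1429)
l - A(Y, Z) = 15/7 - (22 - 1*46) = 15/7 - (22 - 46) = 15/7 - 1*(-24) = 15/7 + 24 = 183/7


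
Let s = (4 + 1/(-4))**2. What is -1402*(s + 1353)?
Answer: -15332973/8 ≈ -1.9166e+6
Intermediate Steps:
s = 225/16 (s = (4 - 1/4)**2 = (15/4)**2 = 225/16 ≈ 14.063)
-1402*(s + 1353) = -1402*(225/16 + 1353) = -1402*21873/16 = -15332973/8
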